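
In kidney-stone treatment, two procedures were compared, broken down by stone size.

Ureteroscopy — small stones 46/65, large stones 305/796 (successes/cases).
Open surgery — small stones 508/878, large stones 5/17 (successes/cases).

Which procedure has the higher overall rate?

Small stones: ureteroscopy 46/65 = 70.8%, open surgery 508/878 = 57.9% → ureteroscopy
Large stones: ureteroscopy 305/796 = 38.3%, open surgery 5/17 = 29.4% → ureteroscopy
Overall: ureteroscopy 351/861 = 40.8%, open surgery 513/895 = 57.3% → open surgery
(Ureteroscopy wins every stone group but open surgery wins overall — ureteroscopy's cases skew toward the low-rate large stones group.)

open surgery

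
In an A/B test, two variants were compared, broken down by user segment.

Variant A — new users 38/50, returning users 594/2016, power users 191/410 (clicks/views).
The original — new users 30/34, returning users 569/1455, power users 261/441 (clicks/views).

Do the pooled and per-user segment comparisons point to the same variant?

New users: Variant A 38/50 = 76.0%, the original 30/34 = 88.2% → the original
Returning users: Variant A 594/2016 = 29.5%, the original 569/1455 = 39.1% → the original
Power users: Variant A 191/410 = 46.6%, the original 261/441 = 59.2% → the original
Overall: Variant A 823/2476 = 33.2%, the original 860/1930 = 44.6% → the original
The original wins overall and in every user group — no reversal.

Yes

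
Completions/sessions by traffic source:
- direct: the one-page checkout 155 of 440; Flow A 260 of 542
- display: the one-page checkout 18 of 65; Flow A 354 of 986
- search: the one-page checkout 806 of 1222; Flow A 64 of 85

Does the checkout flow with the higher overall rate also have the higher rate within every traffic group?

No

Direct: the one-page checkout 155/440 = 35.2%, Flow A 260/542 = 48.0% → Flow A
Display: the one-page checkout 18/65 = 27.7%, Flow A 354/986 = 35.9% → Flow A
Search: the one-page checkout 806/1222 = 66.0%, Flow A 64/85 = 75.3% → Flow A
Overall: the one-page checkout 979/1727 = 56.7%, Flow A 678/1613 = 42.0% → the one-page checkout
Flow A wins each traffic group but the one-page checkout wins overall — the comparison reverses. Flow A's sessions skew toward display, which has a lower base rate.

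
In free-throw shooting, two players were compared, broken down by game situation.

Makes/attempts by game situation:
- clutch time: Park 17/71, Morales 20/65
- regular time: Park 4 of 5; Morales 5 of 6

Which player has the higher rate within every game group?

Morales

Clutch time: Park 17/71 = 23.9%, Morales 20/65 = 30.8% → Morales
Regular time: Park 4/5 = 80.0%, Morales 5/6 = 83.3% → Morales
Morales has the higher rate in both groups.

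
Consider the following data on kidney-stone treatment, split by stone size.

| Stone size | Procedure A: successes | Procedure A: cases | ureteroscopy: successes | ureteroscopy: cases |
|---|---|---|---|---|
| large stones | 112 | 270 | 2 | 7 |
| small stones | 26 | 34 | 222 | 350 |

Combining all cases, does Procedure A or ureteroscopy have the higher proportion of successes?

ureteroscopy

Large stones: Procedure A 112/270 = 41.5%, ureteroscopy 2/7 = 28.6% → Procedure A
Small stones: Procedure A 26/34 = 76.5%, ureteroscopy 222/350 = 63.4% → Procedure A
Overall: Procedure A 138/304 = 45.4%, ureteroscopy 224/357 = 62.7% → ureteroscopy
(Procedure A wins every stone group but ureteroscopy wins overall — Procedure A's cases skew toward the low-rate large stones group.)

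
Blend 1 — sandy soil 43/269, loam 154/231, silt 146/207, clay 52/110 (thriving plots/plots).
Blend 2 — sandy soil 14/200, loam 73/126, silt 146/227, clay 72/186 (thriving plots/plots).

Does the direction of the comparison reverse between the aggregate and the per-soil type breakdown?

Sandy soil: Blend 1 43/269 = 16.0%, Blend 2 14/200 = 7.0% → Blend 1
Loam: Blend 1 154/231 = 66.7%, Blend 2 73/126 = 57.9% → Blend 1
Silt: Blend 1 146/207 = 70.5%, Blend 2 146/227 = 64.3% → Blend 1
Clay: Blend 1 52/110 = 47.3%, Blend 2 72/186 = 38.7% → Blend 1
Overall: Blend 1 395/817 = 48.3%, Blend 2 305/739 = 41.3% → Blend 1
Blend 1 wins overall and in every soil group — no reversal.

No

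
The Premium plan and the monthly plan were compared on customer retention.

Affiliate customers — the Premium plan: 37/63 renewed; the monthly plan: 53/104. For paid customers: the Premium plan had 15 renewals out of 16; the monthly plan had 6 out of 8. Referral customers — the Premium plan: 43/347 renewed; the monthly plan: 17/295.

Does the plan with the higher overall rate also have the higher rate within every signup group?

Affiliate: the Premium plan 37/63 = 58.7%, the monthly plan 53/104 = 51.0% → the Premium plan
Paid: the Premium plan 15/16 = 93.8%, the monthly plan 6/8 = 75.0% → the Premium plan
Referral: the Premium plan 43/347 = 12.4%, the monthly plan 17/295 = 5.8% → the Premium plan
Overall: the Premium plan 95/426 = 22.3%, the monthly plan 76/407 = 18.7% → the Premium plan
The Premium plan wins overall and in every signup group — no reversal.

Yes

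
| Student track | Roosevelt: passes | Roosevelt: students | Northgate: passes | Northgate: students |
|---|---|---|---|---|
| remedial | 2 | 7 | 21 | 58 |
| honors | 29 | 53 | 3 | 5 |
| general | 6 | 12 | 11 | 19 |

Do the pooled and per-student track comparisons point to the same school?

No

Remedial: Roosevelt 2/7 = 28.6%, Northgate 21/58 = 36.2% → Northgate
Honors: Roosevelt 29/53 = 54.7%, Northgate 3/5 = 60.0% → Northgate
General: Roosevelt 6/12 = 50.0%, Northgate 11/19 = 57.9% → Northgate
Overall: Roosevelt 37/72 = 51.4%, Northgate 35/82 = 42.7% → Roosevelt
Northgate wins each student group but Roosevelt wins overall — the comparison reverses. Northgate's students skew toward remedial, which has a lower base rate.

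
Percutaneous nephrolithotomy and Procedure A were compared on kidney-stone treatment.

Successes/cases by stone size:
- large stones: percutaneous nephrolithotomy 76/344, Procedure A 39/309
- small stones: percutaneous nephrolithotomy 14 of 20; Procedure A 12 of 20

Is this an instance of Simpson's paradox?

No

Large stones: percutaneous nephrolithotomy 76/344 = 22.1%, Procedure A 39/309 = 12.6% → percutaneous nephrolithotomy
Small stones: percutaneous nephrolithotomy 14/20 = 70.0%, Procedure A 12/20 = 60.0% → percutaneous nephrolithotomy
Overall: percutaneous nephrolithotomy 90/364 = 24.7%, Procedure A 51/329 = 15.5% → percutaneous nephrolithotomy
Percutaneous nephrolithotomy wins overall and in every stone group — no reversal.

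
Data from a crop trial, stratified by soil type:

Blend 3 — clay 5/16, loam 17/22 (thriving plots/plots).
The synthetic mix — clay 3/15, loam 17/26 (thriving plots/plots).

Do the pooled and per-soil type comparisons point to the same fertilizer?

Clay: Blend 3 5/16 = 31.2%, the synthetic mix 3/15 = 20.0% → Blend 3
Loam: Blend 3 17/22 = 77.3%, the synthetic mix 17/26 = 65.4% → Blend 3
Overall: Blend 3 22/38 = 57.9%, the synthetic mix 20/41 = 48.8% → Blend 3
Blend 3 wins overall and in every soil group — no reversal.

Yes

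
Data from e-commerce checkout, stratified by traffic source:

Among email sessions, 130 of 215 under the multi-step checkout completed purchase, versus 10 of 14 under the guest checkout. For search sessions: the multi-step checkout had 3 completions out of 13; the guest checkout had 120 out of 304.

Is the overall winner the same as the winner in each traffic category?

No

Email: the multi-step checkout 130/215 = 60.5%, the guest checkout 10/14 = 71.4% → the guest checkout
Search: the multi-step checkout 3/13 = 23.1%, the guest checkout 120/304 = 39.5% → the guest checkout
Overall: the multi-step checkout 133/228 = 58.3%, the guest checkout 130/318 = 40.9% → the multi-step checkout
The guest checkout wins each traffic group but the multi-step checkout wins overall — the comparison reverses. The guest checkout's sessions skew toward search, which has a lower base rate.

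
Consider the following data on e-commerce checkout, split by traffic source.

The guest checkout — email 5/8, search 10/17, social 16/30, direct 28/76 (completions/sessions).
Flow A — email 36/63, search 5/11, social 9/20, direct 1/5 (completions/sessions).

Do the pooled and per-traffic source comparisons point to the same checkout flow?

No

Email: the guest checkout 5/8 = 62.5%, Flow A 36/63 = 57.1% → the guest checkout
Search: the guest checkout 10/17 = 58.8%, Flow A 5/11 = 45.5% → the guest checkout
Social: the guest checkout 16/30 = 53.3%, Flow A 9/20 = 45.0% → the guest checkout
Direct: the guest checkout 28/76 = 36.8%, Flow A 1/5 = 20.0% → the guest checkout
Overall: the guest checkout 59/131 = 45.0%, Flow A 51/99 = 51.5% → Flow A
The guest checkout wins each traffic group but Flow A wins overall — the comparison reverses. The guest checkout's sessions skew toward direct, which has a lower base rate.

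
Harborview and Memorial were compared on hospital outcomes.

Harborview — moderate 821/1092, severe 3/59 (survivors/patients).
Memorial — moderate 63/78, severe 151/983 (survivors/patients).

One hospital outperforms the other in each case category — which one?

Memorial

Moderate: Harborview 821/1092 = 75.2%, Memorial 63/78 = 80.8% → Memorial
Severe: Harborview 3/59 = 5.1%, Memorial 151/983 = 15.4% → Memorial
Memorial has the higher rate in both groups.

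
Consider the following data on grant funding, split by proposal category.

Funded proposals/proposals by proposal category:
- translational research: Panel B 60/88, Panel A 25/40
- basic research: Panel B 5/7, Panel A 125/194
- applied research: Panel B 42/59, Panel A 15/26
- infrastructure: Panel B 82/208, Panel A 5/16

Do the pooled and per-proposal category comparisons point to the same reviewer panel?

No

Translational research: Panel B 60/88 = 68.2%, Panel A 25/40 = 62.5% → Panel B
Basic research: Panel B 5/7 = 71.4%, Panel A 125/194 = 64.4% → Panel B
Applied research: Panel B 42/59 = 71.2%, Panel A 15/26 = 57.7% → Panel B
Infrastructure: Panel B 82/208 = 39.4%, Panel A 5/16 = 31.2% → Panel B
Overall: Panel B 189/362 = 52.2%, Panel A 170/276 = 61.6% → Panel A
Panel B wins each proposal group but Panel A wins overall — the comparison reverses. Panel B's proposals skew toward infrastructure, which has a lower base rate.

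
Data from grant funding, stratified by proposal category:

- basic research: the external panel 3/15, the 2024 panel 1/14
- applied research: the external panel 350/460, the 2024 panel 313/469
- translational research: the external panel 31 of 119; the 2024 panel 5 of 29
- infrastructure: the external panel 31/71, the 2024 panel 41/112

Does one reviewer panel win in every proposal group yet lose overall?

Basic research: the external panel 3/15 = 20.0%, the 2024 panel 1/14 = 7.1% → the external panel
Applied research: the external panel 350/460 = 76.1%, the 2024 panel 313/469 = 66.7% → the external panel
Translational research: the external panel 31/119 = 26.1%, the 2024 panel 5/29 = 17.2% → the external panel
Infrastructure: the external panel 31/71 = 43.7%, the 2024 panel 41/112 = 36.6% → the external panel
Overall: the external panel 415/665 = 62.4%, the 2024 panel 360/624 = 57.7% → the external panel
The external panel wins overall and in every proposal group — no reversal.

No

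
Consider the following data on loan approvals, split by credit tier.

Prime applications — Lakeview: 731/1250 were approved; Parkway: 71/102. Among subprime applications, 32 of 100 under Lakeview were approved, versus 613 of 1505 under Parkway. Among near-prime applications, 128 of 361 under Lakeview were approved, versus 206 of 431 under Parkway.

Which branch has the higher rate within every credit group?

Parkway

Prime: Lakeview 731/1250 = 58.5%, Parkway 71/102 = 69.6% → Parkway
Subprime: Lakeview 32/100 = 32.0%, Parkway 613/1505 = 40.7% → Parkway
Near-prime: Lakeview 128/361 = 35.5%, Parkway 206/431 = 47.8% → Parkway
Parkway has the higher rate in all 3 groups.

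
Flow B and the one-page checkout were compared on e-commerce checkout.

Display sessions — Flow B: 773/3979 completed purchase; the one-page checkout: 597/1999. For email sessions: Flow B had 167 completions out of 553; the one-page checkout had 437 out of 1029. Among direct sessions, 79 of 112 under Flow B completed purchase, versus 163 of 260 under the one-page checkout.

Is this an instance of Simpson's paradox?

No

Display: Flow B 773/3979 = 19.4%, the one-page checkout 597/1999 = 29.9% → the one-page checkout
Email: Flow B 167/553 = 30.2%, the one-page checkout 437/1029 = 42.5% → the one-page checkout
Direct: Flow B 79/112 = 70.5%, the one-page checkout 163/260 = 62.7% → Flow B
Overall: Flow B 1019/4644 = 21.9%, the one-page checkout 1197/3288 = 36.4% → the one-page checkout
Neither sweeps: Flow B wins 1 of 3 groups, the one-page checkout wins 2. The one-page checkout wins overall but not every group — no Simpson reversal.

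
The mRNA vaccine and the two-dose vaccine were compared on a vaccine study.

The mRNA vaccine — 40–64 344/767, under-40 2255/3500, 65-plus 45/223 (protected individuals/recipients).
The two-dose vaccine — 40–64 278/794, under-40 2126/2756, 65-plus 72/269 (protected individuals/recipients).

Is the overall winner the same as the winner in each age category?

40–64: the mRNA vaccine 344/767 = 44.9%, the two-dose vaccine 278/794 = 35.0% → the mRNA vaccine
Under-40: the mRNA vaccine 2255/3500 = 64.4%, the two-dose vaccine 2126/2756 = 77.1% → the two-dose vaccine
65-plus: the mRNA vaccine 45/223 = 20.2%, the two-dose vaccine 72/269 = 26.8% → the two-dose vaccine
Overall: the mRNA vaccine 2644/4490 = 58.9%, the two-dose vaccine 2476/3819 = 64.8% → the two-dose vaccine
Neither sweeps: the mRNA vaccine wins 1 of 3 groups, the two-dose vaccine wins 2. The two-dose vaccine wins overall but not every group — no Simpson reversal.

No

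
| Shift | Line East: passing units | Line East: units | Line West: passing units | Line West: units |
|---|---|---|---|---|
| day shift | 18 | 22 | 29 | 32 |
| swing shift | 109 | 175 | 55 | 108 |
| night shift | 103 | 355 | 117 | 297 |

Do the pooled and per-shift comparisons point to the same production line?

Day shift: Line East 18/22 = 81.8%, Line West 29/32 = 90.6% → Line West
Swing shift: Line East 109/175 = 62.3%, Line West 55/108 = 50.9% → Line East
Night shift: Line East 103/355 = 29.0%, Line West 117/297 = 39.4% → Line West
Overall: Line East 230/552 = 41.7%, Line West 201/437 = 46.0% → Line West
Neither sweeps: Line East wins 1 of 3 groups, Line West wins 2. Line West wins overall but not every group — no Simpson reversal.

No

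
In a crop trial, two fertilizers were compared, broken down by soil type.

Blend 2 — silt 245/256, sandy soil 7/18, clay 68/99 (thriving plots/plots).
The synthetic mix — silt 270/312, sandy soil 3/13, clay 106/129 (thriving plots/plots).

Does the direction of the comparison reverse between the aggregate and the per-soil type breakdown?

Silt: Blend 2 245/256 = 95.7%, the synthetic mix 270/312 = 86.5% → Blend 2
Sandy soil: Blend 2 7/18 = 38.9%, the synthetic mix 3/13 = 23.1% → Blend 2
Clay: Blend 2 68/99 = 68.7%, the synthetic mix 106/129 = 82.2% → the synthetic mix
Overall: Blend 2 320/373 = 85.8%, the synthetic mix 379/454 = 83.5% → Blend 2
Neither sweeps: Blend 2 wins 2 of 3 groups, the synthetic mix wins 1. Blend 2 wins overall but not every group — no Simpson reversal.

No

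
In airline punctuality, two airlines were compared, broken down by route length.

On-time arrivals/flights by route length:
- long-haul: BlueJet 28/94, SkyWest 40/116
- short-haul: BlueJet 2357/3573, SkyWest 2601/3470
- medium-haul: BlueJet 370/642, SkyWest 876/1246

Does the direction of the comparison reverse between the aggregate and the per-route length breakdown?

No

Long-haul: BlueJet 28/94 = 29.8%, SkyWest 40/116 = 34.5% → SkyWest
Short-haul: BlueJet 2357/3573 = 66.0%, SkyWest 2601/3470 = 75.0% → SkyWest
Medium-haul: BlueJet 370/642 = 57.6%, SkyWest 876/1246 = 70.3% → SkyWest
Overall: BlueJet 2755/4309 = 63.9%, SkyWest 3517/4832 = 72.8% → SkyWest
SkyWest wins overall and in every route group — no reversal.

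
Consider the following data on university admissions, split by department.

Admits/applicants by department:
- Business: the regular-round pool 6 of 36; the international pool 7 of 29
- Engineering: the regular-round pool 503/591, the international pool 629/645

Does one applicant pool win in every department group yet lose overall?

Business: the regular-round pool 6/36 = 16.7%, the international pool 7/29 = 24.1% → the international pool
Engineering: the regular-round pool 503/591 = 85.1%, the international pool 629/645 = 97.5% → the international pool
Overall: the regular-round pool 509/627 = 81.2%, the international pool 636/674 = 94.4% → the international pool
The international pool wins overall and in every department group — no reversal.

No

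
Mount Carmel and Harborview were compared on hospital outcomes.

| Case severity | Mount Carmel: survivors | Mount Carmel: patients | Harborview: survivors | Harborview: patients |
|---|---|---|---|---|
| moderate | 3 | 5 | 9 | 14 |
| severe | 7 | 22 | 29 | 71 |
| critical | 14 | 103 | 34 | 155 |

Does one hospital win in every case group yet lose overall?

No

Moderate: Mount Carmel 3/5 = 60.0%, Harborview 9/14 = 64.3% → Harborview
Severe: Mount Carmel 7/22 = 31.8%, Harborview 29/71 = 40.8% → Harborview
Critical: Mount Carmel 14/103 = 13.6%, Harborview 34/155 = 21.9% → Harborview
Overall: Mount Carmel 24/130 = 18.5%, Harborview 72/240 = 30.0% → Harborview
Harborview wins overall and in every case group — no reversal.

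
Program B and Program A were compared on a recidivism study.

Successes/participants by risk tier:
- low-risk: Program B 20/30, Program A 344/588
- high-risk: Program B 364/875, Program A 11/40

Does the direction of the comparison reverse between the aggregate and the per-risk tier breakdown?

Low-risk: Program B 20/30 = 66.7%, Program A 344/588 = 58.5% → Program B
High-risk: Program B 364/875 = 41.6%, Program A 11/40 = 27.5% → Program B
Overall: Program B 384/905 = 42.4%, Program A 355/628 = 56.5% → Program A
Program B wins each risk group but Program A wins overall — the comparison reverses. Program B's participants skew toward high-risk, which has a lower base rate.

Yes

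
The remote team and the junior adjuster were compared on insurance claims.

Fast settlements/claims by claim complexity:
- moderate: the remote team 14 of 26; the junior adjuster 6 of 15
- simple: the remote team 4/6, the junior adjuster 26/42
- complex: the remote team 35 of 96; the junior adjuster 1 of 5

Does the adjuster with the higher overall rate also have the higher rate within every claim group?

No

Moderate: the remote team 14/26 = 53.8%, the junior adjuster 6/15 = 40.0% → the remote team
Simple: the remote team 4/6 = 66.7%, the junior adjuster 26/42 = 61.9% → the remote team
Complex: the remote team 35/96 = 36.5%, the junior adjuster 1/5 = 20.0% → the remote team
Overall: the remote team 53/128 = 41.4%, the junior adjuster 33/62 = 53.2% → the junior adjuster
The remote team wins each claim group but the junior adjuster wins overall — the comparison reverses. The remote team's claims skew toward complex, which has a lower base rate.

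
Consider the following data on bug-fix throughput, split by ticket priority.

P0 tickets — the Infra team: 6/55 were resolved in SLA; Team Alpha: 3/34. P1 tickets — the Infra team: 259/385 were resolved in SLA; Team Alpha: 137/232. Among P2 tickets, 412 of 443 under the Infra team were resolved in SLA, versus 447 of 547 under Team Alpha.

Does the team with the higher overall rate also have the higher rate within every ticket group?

Yes

P0: the Infra team 6/55 = 10.9%, Team Alpha 3/34 = 8.8% → the Infra team
P1: the Infra team 259/385 = 67.3%, Team Alpha 137/232 = 59.1% → the Infra team
P2: the Infra team 412/443 = 93.0%, Team Alpha 447/547 = 81.7% → the Infra team
Overall: the Infra team 677/883 = 76.7%, Team Alpha 587/813 = 72.2% → the Infra team
The Infra team wins overall and in every ticket group — no reversal.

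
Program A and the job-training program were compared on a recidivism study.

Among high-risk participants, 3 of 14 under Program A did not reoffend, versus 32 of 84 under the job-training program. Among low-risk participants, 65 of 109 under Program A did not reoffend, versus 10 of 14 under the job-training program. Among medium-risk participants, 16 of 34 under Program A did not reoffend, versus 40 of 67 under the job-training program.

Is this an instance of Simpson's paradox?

Yes

High-risk: Program A 3/14 = 21.4%, the job-training program 32/84 = 38.1% → the job-training program
Low-risk: Program A 65/109 = 59.6%, the job-training program 10/14 = 71.4% → the job-training program
Medium-risk: Program A 16/34 = 47.1%, the job-training program 40/67 = 59.7% → the job-training program
Overall: Program A 84/157 = 53.5%, the job-training program 82/165 = 49.7% → Program A
The job-training program wins each risk group but Program A wins overall — the comparison reverses. The job-training program's participants skew toward high-risk, which has a lower base rate.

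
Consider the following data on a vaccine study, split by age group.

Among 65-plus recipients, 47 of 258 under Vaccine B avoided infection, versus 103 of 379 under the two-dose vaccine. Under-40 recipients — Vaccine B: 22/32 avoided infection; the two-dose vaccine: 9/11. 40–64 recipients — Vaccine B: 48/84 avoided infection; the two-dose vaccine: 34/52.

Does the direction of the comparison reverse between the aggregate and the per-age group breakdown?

No

65-plus: Vaccine B 47/258 = 18.2%, the two-dose vaccine 103/379 = 27.2% → the two-dose vaccine
Under-40: Vaccine B 22/32 = 68.8%, the two-dose vaccine 9/11 = 81.8% → the two-dose vaccine
40–64: Vaccine B 48/84 = 57.1%, the two-dose vaccine 34/52 = 65.4% → the two-dose vaccine
Overall: Vaccine B 117/374 = 31.3%, the two-dose vaccine 146/442 = 33.0% → the two-dose vaccine
The two-dose vaccine wins overall and in every age group — no reversal.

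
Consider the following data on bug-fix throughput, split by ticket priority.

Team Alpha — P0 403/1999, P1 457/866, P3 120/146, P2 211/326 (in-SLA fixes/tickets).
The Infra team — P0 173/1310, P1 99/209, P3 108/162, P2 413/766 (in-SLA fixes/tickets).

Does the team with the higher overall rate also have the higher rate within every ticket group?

Yes

P0: Team Alpha 403/1999 = 20.2%, the Infra team 173/1310 = 13.2% → Team Alpha
P1: Team Alpha 457/866 = 52.8%, the Infra team 99/209 = 47.4% → Team Alpha
P3: Team Alpha 120/146 = 82.2%, the Infra team 108/162 = 66.7% → Team Alpha
P2: Team Alpha 211/326 = 64.7%, the Infra team 413/766 = 53.9% → Team Alpha
Overall: Team Alpha 1191/3337 = 35.7%, the Infra team 793/2447 = 32.4% → Team Alpha
Team Alpha wins overall and in every ticket group — no reversal.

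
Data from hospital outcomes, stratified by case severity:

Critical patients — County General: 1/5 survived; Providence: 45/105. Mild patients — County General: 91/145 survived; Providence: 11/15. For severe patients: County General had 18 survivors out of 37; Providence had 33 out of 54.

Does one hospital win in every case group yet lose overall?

Critical: County General 1/5 = 20.0%, Providence 45/105 = 42.9% → Providence
Mild: County General 91/145 = 62.8%, Providence 11/15 = 73.3% → Providence
Severe: County General 18/37 = 48.6%, Providence 33/54 = 61.1% → Providence
Overall: County General 110/187 = 58.8%, Providence 89/174 = 51.1% → County General
Providence wins each case group but County General wins overall — the comparison reverses. Providence's patients skew toward critical, which has a lower base rate.

Yes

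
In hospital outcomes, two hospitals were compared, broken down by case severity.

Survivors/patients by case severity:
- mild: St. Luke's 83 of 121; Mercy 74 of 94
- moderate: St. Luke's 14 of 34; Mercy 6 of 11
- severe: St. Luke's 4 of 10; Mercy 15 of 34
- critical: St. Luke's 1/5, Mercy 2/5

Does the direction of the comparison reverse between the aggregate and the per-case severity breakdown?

Mild: St. Luke's 83/121 = 68.6%, Mercy 74/94 = 78.7% → Mercy
Moderate: St. Luke's 14/34 = 41.2%, Mercy 6/11 = 54.5% → Mercy
Severe: St. Luke's 4/10 = 40.0%, Mercy 15/34 = 44.1% → Mercy
Critical: St. Luke's 1/5 = 20.0%, Mercy 2/5 = 40.0% → Mercy
Overall: St. Luke's 102/170 = 60.0%, Mercy 97/144 = 67.4% → Mercy
Mercy wins overall and in every case group — no reversal.

No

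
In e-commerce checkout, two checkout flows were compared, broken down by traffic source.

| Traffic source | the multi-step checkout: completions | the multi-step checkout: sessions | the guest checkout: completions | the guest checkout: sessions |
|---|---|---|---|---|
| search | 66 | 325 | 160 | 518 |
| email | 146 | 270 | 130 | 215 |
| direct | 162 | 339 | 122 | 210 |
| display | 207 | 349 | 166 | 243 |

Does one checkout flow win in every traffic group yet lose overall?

Search: the multi-step checkout 66/325 = 20.3%, the guest checkout 160/518 = 30.9% → the guest checkout
Email: the multi-step checkout 146/270 = 54.1%, the guest checkout 130/215 = 60.5% → the guest checkout
Direct: the multi-step checkout 162/339 = 47.8%, the guest checkout 122/210 = 58.1% → the guest checkout
Display: the multi-step checkout 207/349 = 59.3%, the guest checkout 166/243 = 68.3% → the guest checkout
Overall: the multi-step checkout 581/1283 = 45.3%, the guest checkout 578/1186 = 48.7% → the guest checkout
The guest checkout wins overall and in every traffic group — no reversal.

No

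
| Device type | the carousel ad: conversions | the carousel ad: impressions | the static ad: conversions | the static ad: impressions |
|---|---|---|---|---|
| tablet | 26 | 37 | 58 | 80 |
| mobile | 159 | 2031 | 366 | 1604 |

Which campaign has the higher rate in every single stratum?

the static ad

Tablet: the carousel ad 26/37 = 70.3%, the static ad 58/80 = 72.5% → the static ad
Mobile: the carousel ad 159/2031 = 7.8%, the static ad 366/1604 = 22.8% → the static ad
The static ad has the higher rate in both groups.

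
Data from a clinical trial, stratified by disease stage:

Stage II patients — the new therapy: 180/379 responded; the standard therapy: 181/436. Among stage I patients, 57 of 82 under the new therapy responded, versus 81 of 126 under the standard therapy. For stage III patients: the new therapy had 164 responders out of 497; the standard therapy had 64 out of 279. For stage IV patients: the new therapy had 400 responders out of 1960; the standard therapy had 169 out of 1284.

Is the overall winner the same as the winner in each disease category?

Stage II: the new therapy 180/379 = 47.5%, the standard therapy 181/436 = 41.5% → the new therapy
Stage I: the new therapy 57/82 = 69.5%, the standard therapy 81/126 = 64.3% → the new therapy
Stage III: the new therapy 164/497 = 33.0%, the standard therapy 64/279 = 22.9% → the new therapy
Stage IV: the new therapy 400/1960 = 20.4%, the standard therapy 169/1284 = 13.2% → the new therapy
Overall: the new therapy 801/2918 = 27.5%, the standard therapy 495/2125 = 23.3% → the new therapy
The new therapy wins overall and in every disease group — no reversal.

Yes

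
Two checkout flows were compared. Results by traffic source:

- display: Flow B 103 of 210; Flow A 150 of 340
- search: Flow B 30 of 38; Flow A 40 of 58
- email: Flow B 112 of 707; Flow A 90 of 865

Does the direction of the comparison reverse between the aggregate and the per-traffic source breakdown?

No

Display: Flow B 103/210 = 49.0%, Flow A 150/340 = 44.1% → Flow B
Search: Flow B 30/38 = 78.9%, Flow A 40/58 = 69.0% → Flow B
Email: Flow B 112/707 = 15.8%, Flow A 90/865 = 10.4% → Flow B
Overall: Flow B 245/955 = 25.7%, Flow A 280/1263 = 22.2% → Flow B
Flow B wins overall and in every traffic group — no reversal.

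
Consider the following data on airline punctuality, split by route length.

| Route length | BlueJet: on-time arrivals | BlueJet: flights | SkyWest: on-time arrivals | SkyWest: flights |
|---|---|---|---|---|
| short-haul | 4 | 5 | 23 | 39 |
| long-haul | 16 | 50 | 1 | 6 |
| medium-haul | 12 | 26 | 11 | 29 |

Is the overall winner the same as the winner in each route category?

No

Short-haul: BlueJet 4/5 = 80.0%, SkyWest 23/39 = 59.0% → BlueJet
Long-haul: BlueJet 16/50 = 32.0%, SkyWest 1/6 = 16.7% → BlueJet
Medium-haul: BlueJet 12/26 = 46.2%, SkyWest 11/29 = 37.9% → BlueJet
Overall: BlueJet 32/81 = 39.5%, SkyWest 35/74 = 47.3% → SkyWest
BlueJet wins each route group but SkyWest wins overall — the comparison reverses. BlueJet's flights skew toward long-haul, which has a lower base rate.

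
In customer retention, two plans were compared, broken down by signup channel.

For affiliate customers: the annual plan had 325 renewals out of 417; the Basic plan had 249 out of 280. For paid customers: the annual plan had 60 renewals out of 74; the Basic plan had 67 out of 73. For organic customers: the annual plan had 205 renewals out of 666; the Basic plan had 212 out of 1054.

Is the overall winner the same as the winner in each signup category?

No

Affiliate: the annual plan 325/417 = 77.9%, the Basic plan 249/280 = 88.9% → the Basic plan
Paid: the annual plan 60/74 = 81.1%, the Basic plan 67/73 = 91.8% → the Basic plan
Organic: the annual plan 205/666 = 30.8%, the Basic plan 212/1054 = 20.1% → the annual plan
Overall: the annual plan 590/1157 = 51.0%, the Basic plan 528/1407 = 37.5% → the annual plan
Neither sweeps: the annual plan wins 1 of 3 groups, the Basic plan wins 2. The annual plan wins overall but not every group — no Simpson reversal.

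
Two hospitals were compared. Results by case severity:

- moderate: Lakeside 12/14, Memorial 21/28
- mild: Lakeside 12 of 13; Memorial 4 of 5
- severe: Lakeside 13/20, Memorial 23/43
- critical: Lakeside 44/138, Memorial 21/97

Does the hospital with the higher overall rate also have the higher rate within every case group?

Yes

Moderate: Lakeside 12/14 = 85.7%, Memorial 21/28 = 75.0% → Lakeside
Mild: Lakeside 12/13 = 92.3%, Memorial 4/5 = 80.0% → Lakeside
Severe: Lakeside 13/20 = 65.0%, Memorial 23/43 = 53.5% → Lakeside
Critical: Lakeside 44/138 = 31.9%, Memorial 21/97 = 21.6% → Lakeside
Overall: Lakeside 81/185 = 43.8%, Memorial 69/173 = 39.9% → Lakeside
Lakeside wins overall and in every case group — no reversal.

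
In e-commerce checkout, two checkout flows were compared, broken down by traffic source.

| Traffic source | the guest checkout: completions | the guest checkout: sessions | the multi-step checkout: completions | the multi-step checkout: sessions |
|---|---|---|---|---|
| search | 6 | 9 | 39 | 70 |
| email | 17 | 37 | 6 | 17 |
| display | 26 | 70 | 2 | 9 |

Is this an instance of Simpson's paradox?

Yes

Search: the guest checkout 6/9 = 66.7%, the multi-step checkout 39/70 = 55.7% → the guest checkout
Email: the guest checkout 17/37 = 45.9%, the multi-step checkout 6/17 = 35.3% → the guest checkout
Display: the guest checkout 26/70 = 37.1%, the multi-step checkout 2/9 = 22.2% → the guest checkout
Overall: the guest checkout 49/116 = 42.2%, the multi-step checkout 47/96 = 49.0% → the multi-step checkout
The guest checkout wins each traffic group but the multi-step checkout wins overall — the comparison reverses. The guest checkout's sessions skew toward display, which has a lower base rate.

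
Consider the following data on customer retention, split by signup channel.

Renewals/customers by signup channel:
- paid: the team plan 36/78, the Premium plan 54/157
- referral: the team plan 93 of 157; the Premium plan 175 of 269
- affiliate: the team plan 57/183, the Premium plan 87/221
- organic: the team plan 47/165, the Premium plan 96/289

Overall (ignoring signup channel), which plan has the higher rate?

Paid: the team plan 36/78 = 46.2%, the Premium plan 54/157 = 34.4% → the team plan
Referral: the team plan 93/157 = 59.2%, the Premium plan 175/269 = 65.1% → the Premium plan
Affiliate: the team plan 57/183 = 31.1%, the Premium plan 87/221 = 39.4% → the Premium plan
Organic: the team plan 47/165 = 28.5%, the Premium plan 96/289 = 33.2% → the Premium plan
Overall: the team plan 233/583 = 40.0%, the Premium plan 412/936 = 44.0% → the Premium plan
(Neither sweeps every signup group, but the Premium plan has the higher pooled rate.)

the Premium plan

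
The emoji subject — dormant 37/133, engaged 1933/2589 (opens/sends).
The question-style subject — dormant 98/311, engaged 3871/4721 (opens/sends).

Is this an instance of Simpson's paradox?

Dormant: the emoji subject 37/133 = 27.8%, the question-style subject 98/311 = 31.5% → the question-style subject
Engaged: the emoji subject 1933/2589 = 74.7%, the question-style subject 3871/4721 = 82.0% → the question-style subject
Overall: the emoji subject 1970/2722 = 72.4%, the question-style subject 3969/5032 = 78.9% → the question-style subject
The question-style subject wins overall and in every recipient group — no reversal.

No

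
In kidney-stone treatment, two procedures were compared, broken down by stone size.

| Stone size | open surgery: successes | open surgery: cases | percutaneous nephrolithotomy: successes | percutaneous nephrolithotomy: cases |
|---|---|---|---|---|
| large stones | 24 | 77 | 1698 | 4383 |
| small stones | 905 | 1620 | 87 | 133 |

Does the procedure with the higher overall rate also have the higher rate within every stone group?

Large stones: open surgery 24/77 = 31.2%, percutaneous nephrolithotomy 1698/4383 = 38.7% → percutaneous nephrolithotomy
Small stones: open surgery 905/1620 = 55.9%, percutaneous nephrolithotomy 87/133 = 65.4% → percutaneous nephrolithotomy
Overall: open surgery 929/1697 = 54.7%, percutaneous nephrolithotomy 1785/4516 = 39.5% → open surgery
Percutaneous nephrolithotomy wins each stone group but open surgery wins overall — the comparison reverses. Percutaneous nephrolithotomy's cases skew toward large stones, which has a lower base rate.

No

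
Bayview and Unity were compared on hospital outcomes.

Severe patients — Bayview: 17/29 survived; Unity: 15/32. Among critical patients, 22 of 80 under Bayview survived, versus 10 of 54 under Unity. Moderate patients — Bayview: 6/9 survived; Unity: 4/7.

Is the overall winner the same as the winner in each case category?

Yes

Severe: Bayview 17/29 = 58.6%, Unity 15/32 = 46.9% → Bayview
Critical: Bayview 22/80 = 27.5%, Unity 10/54 = 18.5% → Bayview
Moderate: Bayview 6/9 = 66.7%, Unity 4/7 = 57.1% → Bayview
Overall: Bayview 45/118 = 38.1%, Unity 29/93 = 31.2% → Bayview
Bayview wins overall and in every case group — no reversal.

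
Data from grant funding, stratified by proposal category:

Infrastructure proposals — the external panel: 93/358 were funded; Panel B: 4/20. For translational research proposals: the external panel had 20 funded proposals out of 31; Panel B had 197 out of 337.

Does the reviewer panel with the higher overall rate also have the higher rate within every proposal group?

Infrastructure: the external panel 93/358 = 26.0%, Panel B 4/20 = 20.0% → the external panel
Translational research: the external panel 20/31 = 64.5%, Panel B 197/337 = 58.5% → the external panel
Overall: the external panel 113/389 = 29.0%, Panel B 201/357 = 56.3% → Panel B
The external panel wins each proposal group but Panel B wins overall — the comparison reverses. The external panel's proposals skew toward infrastructure, which has a lower base rate.

No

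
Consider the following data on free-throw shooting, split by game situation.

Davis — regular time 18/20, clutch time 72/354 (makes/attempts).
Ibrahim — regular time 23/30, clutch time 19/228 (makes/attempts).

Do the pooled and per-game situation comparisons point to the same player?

Regular time: Davis 18/20 = 90.0%, Ibrahim 23/30 = 76.7% → Davis
Clutch time: Davis 72/354 = 20.3%, Ibrahim 19/228 = 8.3% → Davis
Overall: Davis 90/374 = 24.1%, Ibrahim 42/258 = 16.3% → Davis
Davis wins overall and in every game group — no reversal.

Yes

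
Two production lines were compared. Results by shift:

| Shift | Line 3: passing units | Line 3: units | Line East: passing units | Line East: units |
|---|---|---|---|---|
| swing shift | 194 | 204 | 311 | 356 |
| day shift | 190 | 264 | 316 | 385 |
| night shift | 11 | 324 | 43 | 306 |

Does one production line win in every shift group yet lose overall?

No

Swing shift: Line 3 194/204 = 95.1%, Line East 311/356 = 87.4% → Line 3
Day shift: Line 3 190/264 = 72.0%, Line East 316/385 = 82.1% → Line East
Night shift: Line 3 11/324 = 3.4%, Line East 43/306 = 14.1% → Line East
Overall: Line 3 395/792 = 49.9%, Line East 670/1047 = 64.0% → Line East
Neither sweeps: Line 3 wins 1 of 3 groups, Line East wins 2. Line East wins overall but not every group — no Simpson reversal.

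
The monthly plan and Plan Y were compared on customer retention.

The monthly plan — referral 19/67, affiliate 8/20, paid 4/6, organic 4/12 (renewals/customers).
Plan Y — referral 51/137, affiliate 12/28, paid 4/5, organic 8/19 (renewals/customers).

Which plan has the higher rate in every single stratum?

Referral: the monthly plan 19/67 = 28.4%, Plan Y 51/137 = 37.2% → Plan Y
Affiliate: the monthly plan 8/20 = 40.0%, Plan Y 12/28 = 42.9% → Plan Y
Paid: the monthly plan 4/6 = 66.7%, Plan Y 4/5 = 80.0% → Plan Y
Organic: the monthly plan 4/12 = 33.3%, Plan Y 8/19 = 42.1% → Plan Y
Plan Y has the higher rate in all 4 groups.

Plan Y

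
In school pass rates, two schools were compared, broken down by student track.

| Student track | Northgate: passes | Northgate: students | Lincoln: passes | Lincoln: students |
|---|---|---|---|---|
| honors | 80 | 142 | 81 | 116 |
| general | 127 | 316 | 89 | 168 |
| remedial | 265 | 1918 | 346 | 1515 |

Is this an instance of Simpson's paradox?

Honors: Northgate 80/142 = 56.3%, Lincoln 81/116 = 69.8% → Lincoln
General: Northgate 127/316 = 40.2%, Lincoln 89/168 = 53.0% → Lincoln
Remedial: Northgate 265/1918 = 13.8%, Lincoln 346/1515 = 22.8% → Lincoln
Overall: Northgate 472/2376 = 19.9%, Lincoln 516/1799 = 28.7% → Lincoln
Lincoln wins overall and in every student group — no reversal.

No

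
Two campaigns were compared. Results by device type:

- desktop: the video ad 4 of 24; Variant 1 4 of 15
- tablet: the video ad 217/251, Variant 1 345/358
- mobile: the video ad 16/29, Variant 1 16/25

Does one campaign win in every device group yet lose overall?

Desktop: the video ad 4/24 = 16.7%, Variant 1 4/15 = 26.7% → Variant 1
Tablet: the video ad 217/251 = 86.5%, Variant 1 345/358 = 96.4% → Variant 1
Mobile: the video ad 16/29 = 55.2%, Variant 1 16/25 = 64.0% → Variant 1
Overall: the video ad 237/304 = 78.0%, Variant 1 365/398 = 91.7% → Variant 1
Variant 1 wins overall and in every device group — no reversal.

No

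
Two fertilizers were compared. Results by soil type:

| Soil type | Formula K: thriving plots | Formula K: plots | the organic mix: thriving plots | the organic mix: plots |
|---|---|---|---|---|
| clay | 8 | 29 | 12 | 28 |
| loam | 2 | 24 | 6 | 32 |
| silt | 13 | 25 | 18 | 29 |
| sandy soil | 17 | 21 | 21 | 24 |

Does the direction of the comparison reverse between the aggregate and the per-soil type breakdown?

Clay: Formula K 8/29 = 27.6%, the organic mix 12/28 = 42.9% → the organic mix
Loam: Formula K 2/24 = 8.3%, the organic mix 6/32 = 18.8% → the organic mix
Silt: Formula K 13/25 = 52.0%, the organic mix 18/29 = 62.1% → the organic mix
Sandy soil: Formula K 17/21 = 81.0%, the organic mix 21/24 = 87.5% → the organic mix
Overall: Formula K 40/99 = 40.4%, the organic mix 57/113 = 50.4% → the organic mix
The organic mix wins overall and in every soil group — no reversal.

No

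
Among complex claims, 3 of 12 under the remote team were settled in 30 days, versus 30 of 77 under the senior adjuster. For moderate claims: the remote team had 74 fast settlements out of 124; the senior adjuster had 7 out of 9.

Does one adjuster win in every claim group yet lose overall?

Yes

Complex: the remote team 3/12 = 25.0%, the senior adjuster 30/77 = 39.0% → the senior adjuster
Moderate: the remote team 74/124 = 59.7%, the senior adjuster 7/9 = 77.8% → the senior adjuster
Overall: the remote team 77/136 = 56.6%, the senior adjuster 37/86 = 43.0% → the remote team
The senior adjuster wins each claim group but the remote team wins overall — the comparison reverses. The senior adjuster's claims skew toward complex, which has a lower base rate.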